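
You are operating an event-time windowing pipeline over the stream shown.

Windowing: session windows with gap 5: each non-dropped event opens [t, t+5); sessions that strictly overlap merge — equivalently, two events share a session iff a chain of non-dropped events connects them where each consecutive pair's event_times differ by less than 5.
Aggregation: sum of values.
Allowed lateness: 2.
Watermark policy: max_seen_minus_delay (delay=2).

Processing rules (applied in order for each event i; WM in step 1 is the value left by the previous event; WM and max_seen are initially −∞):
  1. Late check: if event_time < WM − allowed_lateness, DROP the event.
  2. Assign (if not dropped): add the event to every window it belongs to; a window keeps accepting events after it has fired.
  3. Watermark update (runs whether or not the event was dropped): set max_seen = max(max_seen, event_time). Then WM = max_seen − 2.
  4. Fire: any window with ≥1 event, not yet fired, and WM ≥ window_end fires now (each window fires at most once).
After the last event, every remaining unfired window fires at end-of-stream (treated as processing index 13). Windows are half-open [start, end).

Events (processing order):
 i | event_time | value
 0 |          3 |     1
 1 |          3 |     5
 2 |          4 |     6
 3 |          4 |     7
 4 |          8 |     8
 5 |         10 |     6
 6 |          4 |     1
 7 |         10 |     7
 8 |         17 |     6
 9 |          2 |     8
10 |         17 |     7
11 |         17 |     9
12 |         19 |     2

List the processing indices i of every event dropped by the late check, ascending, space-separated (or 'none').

i=0 t=3 v=1: → [3,8); WM=1
i=1 t=3 v=5: → [3,8); WM=1
i=2 t=4 v=6: → [3,9); WM=2
i=3 t=4 v=7: → [3,9); WM=2
i=4 t=8 v=8: → [3,13); WM=6
i=5 t=10 v=6: → [3,15); WM=8
i=6 t=4 v=1: DROP (t<8-2); WM=8
i=7 t=10 v=7: → [3,15); WM=8
i=8 t=17 v=6: → [17,22); WM=15
i=9 t=2 v=8: DROP (t<15-2); WM=15
i=10 t=17 v=7: → [17,22); WM=15
i=11 t=17 v=9: → [17,22); WM=15
i=12 t=19 v=2: → [17,24); WM=17

6 9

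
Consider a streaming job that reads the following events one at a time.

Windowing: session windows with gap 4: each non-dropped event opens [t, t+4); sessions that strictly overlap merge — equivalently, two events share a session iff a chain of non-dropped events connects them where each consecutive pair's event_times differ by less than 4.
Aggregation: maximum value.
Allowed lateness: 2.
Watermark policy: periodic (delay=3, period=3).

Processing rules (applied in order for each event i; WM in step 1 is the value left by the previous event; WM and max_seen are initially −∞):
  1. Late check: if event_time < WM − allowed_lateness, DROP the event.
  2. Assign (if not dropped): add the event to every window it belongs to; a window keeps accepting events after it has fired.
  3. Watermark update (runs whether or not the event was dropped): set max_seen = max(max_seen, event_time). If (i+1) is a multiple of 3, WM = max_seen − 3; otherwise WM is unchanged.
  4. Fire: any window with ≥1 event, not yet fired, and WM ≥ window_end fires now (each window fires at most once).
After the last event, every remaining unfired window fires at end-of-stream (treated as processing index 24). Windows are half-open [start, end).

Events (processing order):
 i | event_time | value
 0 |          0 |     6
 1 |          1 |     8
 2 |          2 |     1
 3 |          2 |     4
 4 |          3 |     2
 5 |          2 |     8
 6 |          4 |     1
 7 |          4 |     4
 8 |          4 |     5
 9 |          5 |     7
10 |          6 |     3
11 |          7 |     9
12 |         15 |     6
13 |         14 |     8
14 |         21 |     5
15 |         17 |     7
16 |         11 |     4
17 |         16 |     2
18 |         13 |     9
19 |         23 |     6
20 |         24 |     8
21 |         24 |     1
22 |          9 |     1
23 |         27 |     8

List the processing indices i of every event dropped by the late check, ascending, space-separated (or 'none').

16 18 22

i=0 t=0 v=6: → [0,4); WM=−∞
i=1 t=1 v=8: → [0,5); WM=−∞
i=2 t=2 v=1: → [0,6); WM=-1
i=3 t=2 v=4: → [0,6); WM=-1
i=4 t=3 v=2: → [0,7); WM=-1
i=5 t=2 v=8: → [0,7); WM=0
i=6 t=4 v=1: → [0,8); WM=0
i=7 t=4 v=4: → [0,8); WM=0
i=8 t=4 v=5: → [0,8); WM=1
i=9 t=5 v=7: → [0,9); WM=1
i=10 t=6 v=3: → [0,10); WM=1
i=11 t=7 v=9: → [0,11); WM=4
i=12 t=15 v=6: → [15,19); WM=4
i=13 t=14 v=8: → [14,19); WM=4
i=14 t=21 v=5: → [21,25); WM=18
i=15 t=17 v=7: → [14,21); WM=18
i=16 t=11 v=4: DROP (t<18-2); WM=18
i=17 t=16 v=2: → [14,21); WM=18
i=18 t=13 v=9: DROP (t<18-2); WM=18
i=19 t=23 v=6: → [21,27); WM=18
i=20 t=24 v=8: → [21,28); WM=21
i=21 t=24 v=1: → [21,28); WM=21
i=22 t=9 v=1: DROP (t<21-2); WM=21
i=23 t=27 v=8: → [21,31); WM=24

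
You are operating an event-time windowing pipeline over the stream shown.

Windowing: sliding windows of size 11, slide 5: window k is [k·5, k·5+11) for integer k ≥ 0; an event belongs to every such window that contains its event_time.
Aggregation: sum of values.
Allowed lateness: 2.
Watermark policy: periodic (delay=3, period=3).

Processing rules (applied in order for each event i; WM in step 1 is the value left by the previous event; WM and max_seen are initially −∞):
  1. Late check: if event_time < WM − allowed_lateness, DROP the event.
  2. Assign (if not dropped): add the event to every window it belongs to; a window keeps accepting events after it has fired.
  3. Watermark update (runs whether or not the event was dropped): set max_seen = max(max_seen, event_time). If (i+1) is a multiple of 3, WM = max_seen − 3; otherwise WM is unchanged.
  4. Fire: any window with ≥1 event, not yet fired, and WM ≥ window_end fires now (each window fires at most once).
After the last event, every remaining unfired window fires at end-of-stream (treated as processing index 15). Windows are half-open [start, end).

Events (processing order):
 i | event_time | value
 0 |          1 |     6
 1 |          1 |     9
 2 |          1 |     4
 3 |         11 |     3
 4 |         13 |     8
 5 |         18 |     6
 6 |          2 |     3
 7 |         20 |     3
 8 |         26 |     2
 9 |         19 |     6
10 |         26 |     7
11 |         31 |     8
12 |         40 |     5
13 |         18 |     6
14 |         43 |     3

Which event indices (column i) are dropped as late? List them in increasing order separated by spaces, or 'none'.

i=0 t=1 v=6: → [0,11); WM=−∞
i=1 t=1 v=9: → [0,11); WM=−∞
i=2 t=1 v=4: → [0,11); WM=-2
i=3 t=11 v=3: → [10,21),[5,16); WM=-2
i=4 t=13 v=8: → [10,21),[5,16); WM=-2
i=5 t=18 v=6: → [15,26),[10,21); WM=15; [0,11) fires=19
i=6 t=2 v=3: DROP (t<15-2); WM=15
i=7 t=20 v=3: → [20,31),[15,26),[10,21); WM=15
i=8 t=26 v=2: → [25,36),[20,31); WM=23; [5,16) fires=11 [10,21) fires=20
i=9 t=19 v=6: DROP (t<23-2); WM=23
i=10 t=26 v=7: → [25,36),[20,31); WM=23
i=11 t=31 v=8: → [30,41),[25,36); WM=28; [15,26) fires=9
i=12 t=40 v=5: → [40,51),[35,46),[30,41); WM=28
i=13 t=18 v=6: DROP (t<28-2); WM=28
i=14 t=43 v=3: → [40,51),[35,46); WM=40; [20,31) fires=12 [25,36) fires=17

6 9 13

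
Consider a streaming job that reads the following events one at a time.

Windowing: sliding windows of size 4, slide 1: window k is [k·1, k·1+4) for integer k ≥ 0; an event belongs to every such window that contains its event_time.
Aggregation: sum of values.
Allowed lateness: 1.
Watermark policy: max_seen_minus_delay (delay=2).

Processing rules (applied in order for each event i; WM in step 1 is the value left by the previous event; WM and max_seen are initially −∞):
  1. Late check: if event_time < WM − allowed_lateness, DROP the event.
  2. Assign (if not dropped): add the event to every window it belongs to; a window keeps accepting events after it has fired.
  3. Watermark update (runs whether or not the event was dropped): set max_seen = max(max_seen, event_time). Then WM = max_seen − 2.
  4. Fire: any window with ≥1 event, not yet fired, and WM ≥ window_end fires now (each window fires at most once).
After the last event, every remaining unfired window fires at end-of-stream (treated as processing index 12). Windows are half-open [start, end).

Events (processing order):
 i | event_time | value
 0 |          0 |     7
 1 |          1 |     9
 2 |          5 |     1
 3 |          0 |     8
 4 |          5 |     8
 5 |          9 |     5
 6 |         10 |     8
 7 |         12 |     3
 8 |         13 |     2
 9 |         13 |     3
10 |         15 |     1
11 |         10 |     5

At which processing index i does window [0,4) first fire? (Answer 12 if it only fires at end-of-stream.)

i=0 t=0 v=7: → [0,4); WM=-2
i=1 t=1 v=9: → [1,5),[0,4); WM=-1
i=2 t=5 v=1: → [5,9),[4,8),[3,7),[2,6); WM=3
i=3 t=0 v=8: DROP (t<3-1); WM=3
i=4 t=5 v=8: → [5,9),[4,8),[3,7),[2,6); WM=3
i=5 t=9 v=5: → [9,13),[8,12),[7,11),[6,10); WM=7; [0,4) fires=16 [1,5) fires=9 [2,6) fires=9 [3,7) fires=9
i=6 t=10 v=8: → [10,14),[9,13),[8,12),[7,11); WM=8; [4,8) fires=9
i=7 t=12 v=3: → [12,16),[11,15),[10,14),[9,13); WM=10; [5,9) fires=9 [6,10) fires=5
i=8 t=13 v=2: → [13,17),[12,16),[11,15),[10,14); WM=11; [7,11) fires=13
i=9 t=13 v=3: → [13,17),[12,16),[11,15),[10,14); WM=11
i=10 t=15 v=1: → [15,19),[14,18),[13,17),[12,16); WM=13; [8,12) fires=13 [9,13) fires=16
i=11 t=10 v=5: DROP (t<13-1); WM=13

5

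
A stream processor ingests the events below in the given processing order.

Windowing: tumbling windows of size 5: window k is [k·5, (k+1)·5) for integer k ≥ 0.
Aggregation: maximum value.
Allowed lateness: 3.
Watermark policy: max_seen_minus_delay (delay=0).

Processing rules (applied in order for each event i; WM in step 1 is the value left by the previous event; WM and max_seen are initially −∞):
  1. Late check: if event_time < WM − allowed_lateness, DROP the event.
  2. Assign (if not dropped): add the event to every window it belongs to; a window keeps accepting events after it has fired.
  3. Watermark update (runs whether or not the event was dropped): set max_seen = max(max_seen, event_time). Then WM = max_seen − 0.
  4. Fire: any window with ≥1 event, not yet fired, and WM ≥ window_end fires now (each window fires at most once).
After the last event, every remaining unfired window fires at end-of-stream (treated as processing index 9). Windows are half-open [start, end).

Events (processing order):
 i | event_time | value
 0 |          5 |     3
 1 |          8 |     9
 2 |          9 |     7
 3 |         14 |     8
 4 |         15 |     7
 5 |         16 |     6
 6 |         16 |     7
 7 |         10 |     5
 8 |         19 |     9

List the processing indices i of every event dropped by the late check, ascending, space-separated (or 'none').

i=0 t=5 v=3: → [5,10); WM=5
i=1 t=8 v=9: → [5,10); WM=8
i=2 t=9 v=7: → [5,10); WM=9
i=3 t=14 v=8: → [10,15); WM=14; [5,10) fires=9
i=4 t=15 v=7: → [15,20); WM=15; [10,15) fires=8
i=5 t=16 v=6: → [15,20); WM=16
i=6 t=16 v=7: → [15,20); WM=16
i=7 t=10 v=5: DROP (t<16-3); WM=16
i=8 t=19 v=9: → [15,20); WM=19

7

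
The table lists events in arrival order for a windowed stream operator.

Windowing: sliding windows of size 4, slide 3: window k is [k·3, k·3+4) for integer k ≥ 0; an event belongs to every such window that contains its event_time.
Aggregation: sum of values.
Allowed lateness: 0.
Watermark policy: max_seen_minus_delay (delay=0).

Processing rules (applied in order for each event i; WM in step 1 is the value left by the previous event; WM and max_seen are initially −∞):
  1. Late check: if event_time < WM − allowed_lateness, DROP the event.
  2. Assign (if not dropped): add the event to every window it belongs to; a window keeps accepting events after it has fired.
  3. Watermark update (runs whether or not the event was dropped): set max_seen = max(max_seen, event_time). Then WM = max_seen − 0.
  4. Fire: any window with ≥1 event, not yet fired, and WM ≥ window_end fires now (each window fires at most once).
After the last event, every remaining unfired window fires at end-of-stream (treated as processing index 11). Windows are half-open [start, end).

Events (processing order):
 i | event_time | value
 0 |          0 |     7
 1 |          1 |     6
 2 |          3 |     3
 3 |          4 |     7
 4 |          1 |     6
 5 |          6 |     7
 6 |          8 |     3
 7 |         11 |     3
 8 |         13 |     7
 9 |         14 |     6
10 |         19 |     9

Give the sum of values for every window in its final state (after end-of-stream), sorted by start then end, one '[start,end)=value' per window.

[0,4)=16 [3,7)=17 [6,10)=10 [9,13)=3 [12,16)=13 [18,22)=9

i=0 t=0 v=7: → [0,4); WM=0
i=1 t=1 v=6: → [0,4); WM=1
i=2 t=3 v=3: → [3,7),[0,4); WM=3
i=3 t=4 v=7: → [3,7); WM=4; [0,4) fires=16
i=4 t=1 v=6: DROP (t<4-0); WM=4
i=5 t=6 v=7: → [6,10),[3,7); WM=6
i=6 t=8 v=3: → [6,10); WM=8; [3,7) fires=17
i=7 t=11 v=3: → [9,13); WM=11; [6,10) fires=10
i=8 t=13 v=7: → [12,16); WM=13; [9,13) fires=3
i=9 t=14 v=6: → [12,16); WM=14
i=10 t=19 v=9: → [18,22); WM=19; [12,16) fires=13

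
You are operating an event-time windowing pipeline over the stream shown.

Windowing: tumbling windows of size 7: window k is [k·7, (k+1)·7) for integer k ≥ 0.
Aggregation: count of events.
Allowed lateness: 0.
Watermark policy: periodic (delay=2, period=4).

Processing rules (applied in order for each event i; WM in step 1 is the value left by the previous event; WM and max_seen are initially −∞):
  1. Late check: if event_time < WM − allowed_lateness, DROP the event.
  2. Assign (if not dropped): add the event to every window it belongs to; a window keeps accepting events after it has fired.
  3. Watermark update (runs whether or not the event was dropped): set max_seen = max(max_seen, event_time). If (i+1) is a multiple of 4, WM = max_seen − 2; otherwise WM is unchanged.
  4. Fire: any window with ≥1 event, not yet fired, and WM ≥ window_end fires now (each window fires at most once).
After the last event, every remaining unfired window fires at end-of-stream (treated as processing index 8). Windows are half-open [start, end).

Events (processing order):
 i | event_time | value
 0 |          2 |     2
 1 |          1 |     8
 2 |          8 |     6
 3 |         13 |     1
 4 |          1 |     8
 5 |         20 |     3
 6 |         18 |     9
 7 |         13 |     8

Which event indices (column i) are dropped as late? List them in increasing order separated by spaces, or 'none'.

4

i=0 t=2 v=2: → [0,7); WM=−∞
i=1 t=1 v=8: → [0,7); WM=−∞
i=2 t=8 v=6: → [7,14); WM=−∞
i=3 t=13 v=1: → [7,14); WM=11; [0,7) fires=2
i=4 t=1 v=8: DROP (t<11-0); WM=11
i=5 t=20 v=3: → [14,21); WM=11
i=6 t=18 v=9: → [14,21); WM=11
i=7 t=13 v=8: → [7,14); WM=18; [7,14) fires=3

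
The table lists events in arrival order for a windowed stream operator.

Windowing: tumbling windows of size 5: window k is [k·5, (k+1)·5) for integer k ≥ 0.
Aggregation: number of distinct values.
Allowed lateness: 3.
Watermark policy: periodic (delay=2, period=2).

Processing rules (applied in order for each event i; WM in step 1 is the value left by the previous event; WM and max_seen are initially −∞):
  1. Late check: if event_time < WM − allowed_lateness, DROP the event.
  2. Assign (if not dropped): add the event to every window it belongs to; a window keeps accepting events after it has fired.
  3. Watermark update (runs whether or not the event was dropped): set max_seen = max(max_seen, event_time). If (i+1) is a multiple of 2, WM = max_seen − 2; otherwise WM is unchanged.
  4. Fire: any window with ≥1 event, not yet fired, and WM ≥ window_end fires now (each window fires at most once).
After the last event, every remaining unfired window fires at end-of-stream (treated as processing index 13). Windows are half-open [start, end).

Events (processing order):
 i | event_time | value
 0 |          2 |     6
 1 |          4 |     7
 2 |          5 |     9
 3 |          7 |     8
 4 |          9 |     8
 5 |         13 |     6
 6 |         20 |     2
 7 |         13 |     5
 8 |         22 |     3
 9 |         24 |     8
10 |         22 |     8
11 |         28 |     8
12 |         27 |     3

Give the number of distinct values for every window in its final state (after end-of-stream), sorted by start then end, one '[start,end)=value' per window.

i=0 t=2 v=6: → [0,5); WM=−∞
i=1 t=4 v=7: → [0,5); WM=2
i=2 t=5 v=9: → [5,10); WM=2
i=3 t=7 v=8: → [5,10); WM=5; [0,5) fires=2
i=4 t=9 v=8: → [5,10); WM=5
i=5 t=13 v=6: → [10,15); WM=11; [5,10) fires=2
i=6 t=20 v=2: → [20,25); WM=11
i=7 t=13 v=5: → [10,15); WM=18; [10,15) fires=2
i=8 t=22 v=3: → [20,25); WM=18
i=9 t=24 v=8: → [20,25); WM=22
i=10 t=22 v=8: → [20,25); WM=22
i=11 t=28 v=8: → [25,30); WM=26; [20,25) fires=3
i=12 t=27 v=3: → [25,30); WM=26

[0,5)=2 [5,10)=2 [10,15)=2 [20,25)=3 [25,30)=2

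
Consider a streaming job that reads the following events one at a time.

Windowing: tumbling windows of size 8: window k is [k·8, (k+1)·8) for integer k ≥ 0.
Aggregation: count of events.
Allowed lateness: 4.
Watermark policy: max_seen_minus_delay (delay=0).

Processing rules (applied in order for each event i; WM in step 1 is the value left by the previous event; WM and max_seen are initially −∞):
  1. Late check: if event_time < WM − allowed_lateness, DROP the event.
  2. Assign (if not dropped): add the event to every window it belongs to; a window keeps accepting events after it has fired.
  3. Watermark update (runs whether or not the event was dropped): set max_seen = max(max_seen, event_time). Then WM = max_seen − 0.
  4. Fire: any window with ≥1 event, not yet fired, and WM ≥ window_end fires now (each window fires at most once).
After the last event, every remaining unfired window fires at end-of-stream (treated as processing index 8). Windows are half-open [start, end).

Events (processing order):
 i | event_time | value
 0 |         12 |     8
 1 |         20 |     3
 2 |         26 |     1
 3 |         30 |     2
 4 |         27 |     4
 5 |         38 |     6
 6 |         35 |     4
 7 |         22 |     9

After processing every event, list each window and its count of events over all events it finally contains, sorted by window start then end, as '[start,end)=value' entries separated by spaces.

[8,16)=1 [16,24)=1 [24,32)=3 [32,40)=2

i=0 t=12 v=8: → [8,16); WM=12
i=1 t=20 v=3: → [16,24); WM=20; [8,16) fires=1
i=2 t=26 v=1: → [24,32); WM=26; [16,24) fires=1
i=3 t=30 v=2: → [24,32); WM=30
i=4 t=27 v=4: → [24,32); WM=30
i=5 t=38 v=6: → [32,40); WM=38; [24,32) fires=3
i=6 t=35 v=4: → [32,40); WM=38
i=7 t=22 v=9: DROP (t<38-4); WM=38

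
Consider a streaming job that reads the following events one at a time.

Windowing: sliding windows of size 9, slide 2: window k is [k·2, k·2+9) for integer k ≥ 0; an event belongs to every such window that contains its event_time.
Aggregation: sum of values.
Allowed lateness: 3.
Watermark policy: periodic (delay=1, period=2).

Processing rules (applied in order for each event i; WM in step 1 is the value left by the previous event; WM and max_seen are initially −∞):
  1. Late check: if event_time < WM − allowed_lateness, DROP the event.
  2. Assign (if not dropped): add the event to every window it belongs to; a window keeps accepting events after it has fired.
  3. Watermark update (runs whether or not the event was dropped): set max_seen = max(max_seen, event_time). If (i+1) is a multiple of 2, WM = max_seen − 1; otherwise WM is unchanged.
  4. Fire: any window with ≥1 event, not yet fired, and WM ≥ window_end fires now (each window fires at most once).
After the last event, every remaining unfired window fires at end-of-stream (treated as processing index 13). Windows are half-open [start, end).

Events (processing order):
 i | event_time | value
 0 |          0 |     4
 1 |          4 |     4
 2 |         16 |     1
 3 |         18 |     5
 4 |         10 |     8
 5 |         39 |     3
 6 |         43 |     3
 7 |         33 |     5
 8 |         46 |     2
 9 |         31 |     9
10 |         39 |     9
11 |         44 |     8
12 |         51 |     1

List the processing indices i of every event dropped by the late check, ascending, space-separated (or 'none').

i=0 t=0 v=4: → [0,9); WM=−∞
i=1 t=4 v=4: → [4,13),[2,11),[0,9); WM=3
i=2 t=16 v=1: → [16,25),[14,23),[12,21),[10,19),[8,17); WM=3
i=3 t=18 v=5: → [18,27),[16,25),[14,23),[12,21),[10,19); WM=17; [0,9) fires=8 [2,11) fires=4 [4,13) fires=4 [8,17) fires=1
i=4 t=10 v=8: DROP (t<17-3); WM=17
i=5 t=39 v=3: → [38,47),[36,45),[34,43),[32,41); WM=38; [10,19) fires=6 [12,21) fires=6 [14,23) fires=6 [16,25) fires=6 [18,27) fires=5
i=6 t=43 v=3: → [42,51),[40,49),[38,47),[36,45); WM=38
i=7 t=33 v=5: DROP (t<38-3); WM=42; [32,41) fires=3
i=8 t=46 v=2: → [46,55),[44,53),[42,51),[40,49),[38,47); WM=42
i=9 t=31 v=9: DROP (t<42-3); WM=45; [34,43) fires=3 [36,45) fires=6
i=10 t=39 v=9: DROP (t<45-3); WM=45
i=11 t=44 v=8: → [44,53),[42,51),[40,49),[38,47),[36,45); WM=45
i=12 t=51 v=1: → [50,59),[48,57),[46,55),[44,53); WM=45

4 7 9 10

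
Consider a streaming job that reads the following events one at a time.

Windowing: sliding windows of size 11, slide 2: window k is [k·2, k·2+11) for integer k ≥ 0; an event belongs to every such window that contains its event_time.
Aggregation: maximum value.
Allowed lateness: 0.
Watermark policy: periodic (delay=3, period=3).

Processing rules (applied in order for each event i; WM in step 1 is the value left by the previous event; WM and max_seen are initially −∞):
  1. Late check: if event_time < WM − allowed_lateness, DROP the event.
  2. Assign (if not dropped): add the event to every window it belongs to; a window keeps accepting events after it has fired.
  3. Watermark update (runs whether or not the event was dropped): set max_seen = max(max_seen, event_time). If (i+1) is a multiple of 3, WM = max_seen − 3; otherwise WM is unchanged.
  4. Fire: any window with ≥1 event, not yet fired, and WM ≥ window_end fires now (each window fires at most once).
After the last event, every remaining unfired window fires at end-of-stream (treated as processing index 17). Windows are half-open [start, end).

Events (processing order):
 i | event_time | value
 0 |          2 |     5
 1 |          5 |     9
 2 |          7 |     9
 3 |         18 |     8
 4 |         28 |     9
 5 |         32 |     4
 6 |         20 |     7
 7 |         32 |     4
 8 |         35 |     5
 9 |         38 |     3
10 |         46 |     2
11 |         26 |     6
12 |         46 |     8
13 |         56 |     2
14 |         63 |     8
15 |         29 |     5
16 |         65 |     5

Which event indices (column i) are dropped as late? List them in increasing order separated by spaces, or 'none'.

i=0 t=2 v=5: → [2,13),[0,11); WM=−∞
i=1 t=5 v=9: → [4,15),[2,13),[0,11); WM=−∞
i=2 t=7 v=9: → [6,17),[4,15),[2,13),[0,11); WM=4
i=3 t=18 v=8: → [18,29),[16,27),[14,25),[12,23),[10,21),[8,19); WM=4
i=4 t=28 v=9: → [28,39),[26,37),[24,35),[22,33),[20,31),[18,29); WM=4
i=5 t=32 v=4: → [32,43),[30,41),[28,39),[26,37),[24,35),[22,33); WM=29; [0,11) fires=9 [2,13) fires=9 [4,15) fires=9 [6,17) fires=9 [8,19) fires=8 [10,21) fires=8 [12,23) fires=8 [14,25) fires=8 [16,27) fires=8 [18,29) fires=9
i=6 t=20 v=7: DROP (t<29-0); WM=29
i=7 t=32 v=4: → [32,43),[30,41),[28,39),[26,37),[24,35),[22,33); WM=29
i=8 t=35 v=5: → [34,45),[32,43),[30,41),[28,39),[26,37); WM=32; [20,31) fires=9
i=9 t=38 v=3: → [38,49),[36,47),[34,45),[32,43),[30,41),[28,39); WM=32
i=10 t=46 v=2: → [46,57),[44,55),[42,53),[40,51),[38,49),[36,47); WM=32
i=11 t=26 v=6: DROP (t<32-0); WM=43; [22,33) fires=9 [24,35) fires=9 [26,37) fires=9 [28,39) fires=9 [30,41) fires=5 [32,43) fires=5
i=12 t=46 v=8: → [46,57),[44,55),[42,53),[40,51),[38,49),[36,47); WM=43
i=13 t=56 v=2: → [56,67),[54,65),[52,63),[50,61),[48,59),[46,57); WM=43
i=14 t=63 v=8: → [62,73),[60,71),[58,69),[56,67),[54,65); WM=60; [34,45) fires=5 [36,47) fires=8 [38,49) fires=8 [40,51) fires=8 [42,53) fires=8 [44,55) fires=8 [46,57) fires=8 [48,59) fires=2
i=15 t=29 v=5: DROP (t<60-0); WM=60
i=16 t=65 v=5: → [64,75),[62,73),[60,71),[58,69),[56,67); WM=60

6 11 15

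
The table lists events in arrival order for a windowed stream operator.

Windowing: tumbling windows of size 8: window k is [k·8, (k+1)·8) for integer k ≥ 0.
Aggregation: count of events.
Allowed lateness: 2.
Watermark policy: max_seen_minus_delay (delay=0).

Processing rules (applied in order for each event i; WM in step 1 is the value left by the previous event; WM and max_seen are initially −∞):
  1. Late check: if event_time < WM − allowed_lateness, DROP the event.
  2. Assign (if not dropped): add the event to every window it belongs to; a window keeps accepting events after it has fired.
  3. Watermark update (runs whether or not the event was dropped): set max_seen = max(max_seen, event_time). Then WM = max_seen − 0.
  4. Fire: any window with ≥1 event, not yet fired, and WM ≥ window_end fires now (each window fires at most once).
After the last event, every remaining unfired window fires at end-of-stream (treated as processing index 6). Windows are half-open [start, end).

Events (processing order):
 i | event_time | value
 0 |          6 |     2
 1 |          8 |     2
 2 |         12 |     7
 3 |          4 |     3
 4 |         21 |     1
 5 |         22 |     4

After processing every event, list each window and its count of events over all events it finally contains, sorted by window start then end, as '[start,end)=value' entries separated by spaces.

[0,8)=1 [8,16)=2 [16,24)=2

i=0 t=6 v=2: → [0,8); WM=6
i=1 t=8 v=2: → [8,16); WM=8; [0,8) fires=1
i=2 t=12 v=7: → [8,16); WM=12
i=3 t=4 v=3: DROP (t<12-2); WM=12
i=4 t=21 v=1: → [16,24); WM=21; [8,16) fires=2
i=5 t=22 v=4: → [16,24); WM=22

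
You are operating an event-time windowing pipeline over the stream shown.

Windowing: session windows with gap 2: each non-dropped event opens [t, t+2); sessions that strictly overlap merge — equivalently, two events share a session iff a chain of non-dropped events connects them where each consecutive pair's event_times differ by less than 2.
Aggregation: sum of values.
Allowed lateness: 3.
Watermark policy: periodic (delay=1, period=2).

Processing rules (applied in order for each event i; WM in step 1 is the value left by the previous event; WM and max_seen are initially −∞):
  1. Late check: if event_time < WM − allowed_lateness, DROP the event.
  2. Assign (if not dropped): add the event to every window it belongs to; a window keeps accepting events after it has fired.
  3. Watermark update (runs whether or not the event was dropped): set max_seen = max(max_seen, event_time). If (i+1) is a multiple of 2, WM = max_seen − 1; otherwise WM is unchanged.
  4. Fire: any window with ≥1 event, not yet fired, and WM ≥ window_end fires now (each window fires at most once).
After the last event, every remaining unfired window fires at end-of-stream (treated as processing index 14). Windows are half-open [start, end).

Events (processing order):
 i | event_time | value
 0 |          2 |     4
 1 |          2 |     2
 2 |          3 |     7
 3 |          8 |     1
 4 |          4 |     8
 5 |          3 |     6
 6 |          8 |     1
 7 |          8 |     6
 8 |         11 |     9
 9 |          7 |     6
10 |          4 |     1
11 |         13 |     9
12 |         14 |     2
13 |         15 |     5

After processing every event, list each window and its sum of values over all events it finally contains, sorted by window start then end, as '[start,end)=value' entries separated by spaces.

i=0 t=2 v=4: → [2,4); WM=−∞
i=1 t=2 v=2: → [2,4); WM=1
i=2 t=3 v=7: → [2,5); WM=1
i=3 t=8 v=1: → [8,10); WM=7
i=4 t=4 v=8: → [2,6); WM=7
i=5 t=3 v=6: DROP (t<7-3); WM=7
i=6 t=8 v=1: → [8,10); WM=7
i=7 t=8 v=6: → [8,10); WM=7
i=8 t=11 v=9: → [11,13); WM=7
i=9 t=7 v=6: → [7,10); WM=10
i=10 t=4 v=1: DROP (t<10-3); WM=10
i=11 t=13 v=9: → [13,15); WM=12
i=12 t=14 v=2: → [13,16); WM=12
i=13 t=15 v=5: → [13,17); WM=14

[2,6)=21 [7,10)=14 [11,13)=9 [13,17)=16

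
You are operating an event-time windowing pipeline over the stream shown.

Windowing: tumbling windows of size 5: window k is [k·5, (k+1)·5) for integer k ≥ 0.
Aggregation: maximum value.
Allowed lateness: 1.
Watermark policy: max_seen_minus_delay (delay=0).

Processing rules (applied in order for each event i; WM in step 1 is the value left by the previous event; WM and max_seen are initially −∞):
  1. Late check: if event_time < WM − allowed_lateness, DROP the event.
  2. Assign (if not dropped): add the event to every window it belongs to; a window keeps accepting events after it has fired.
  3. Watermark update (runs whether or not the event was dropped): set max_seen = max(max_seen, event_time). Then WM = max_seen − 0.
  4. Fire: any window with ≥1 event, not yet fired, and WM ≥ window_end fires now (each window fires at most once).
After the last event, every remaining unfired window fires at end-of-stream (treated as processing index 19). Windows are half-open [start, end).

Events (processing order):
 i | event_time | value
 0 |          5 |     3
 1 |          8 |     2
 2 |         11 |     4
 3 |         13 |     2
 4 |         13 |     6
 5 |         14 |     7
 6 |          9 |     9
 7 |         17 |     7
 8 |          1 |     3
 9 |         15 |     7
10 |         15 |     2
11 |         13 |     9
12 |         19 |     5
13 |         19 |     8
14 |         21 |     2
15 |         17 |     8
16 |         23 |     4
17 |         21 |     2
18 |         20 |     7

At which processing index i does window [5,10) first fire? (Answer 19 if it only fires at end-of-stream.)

2

i=0 t=5 v=3: → [5,10); WM=5
i=1 t=8 v=2: → [5,10); WM=8
i=2 t=11 v=4: → [10,15); WM=11; [5,10) fires=3
i=3 t=13 v=2: → [10,15); WM=13
i=4 t=13 v=6: → [10,15); WM=13
i=5 t=14 v=7: → [10,15); WM=14
i=6 t=9 v=9: DROP (t<14-1); WM=14
i=7 t=17 v=7: → [15,20); WM=17; [10,15) fires=7
i=8 t=1 v=3: DROP (t<17-1); WM=17
i=9 t=15 v=7: DROP (t<17-1); WM=17
i=10 t=15 v=2: DROP (t<17-1); WM=17
i=11 t=13 v=9: DROP (t<17-1); WM=17
i=12 t=19 v=5: → [15,20); WM=19
i=13 t=19 v=8: → [15,20); WM=19
i=14 t=21 v=2: → [20,25); WM=21; [15,20) fires=8
i=15 t=17 v=8: DROP (t<21-1); WM=21
i=16 t=23 v=4: → [20,25); WM=23
i=17 t=21 v=2: DROP (t<23-1); WM=23
i=18 t=20 v=7: DROP (t<23-1); WM=23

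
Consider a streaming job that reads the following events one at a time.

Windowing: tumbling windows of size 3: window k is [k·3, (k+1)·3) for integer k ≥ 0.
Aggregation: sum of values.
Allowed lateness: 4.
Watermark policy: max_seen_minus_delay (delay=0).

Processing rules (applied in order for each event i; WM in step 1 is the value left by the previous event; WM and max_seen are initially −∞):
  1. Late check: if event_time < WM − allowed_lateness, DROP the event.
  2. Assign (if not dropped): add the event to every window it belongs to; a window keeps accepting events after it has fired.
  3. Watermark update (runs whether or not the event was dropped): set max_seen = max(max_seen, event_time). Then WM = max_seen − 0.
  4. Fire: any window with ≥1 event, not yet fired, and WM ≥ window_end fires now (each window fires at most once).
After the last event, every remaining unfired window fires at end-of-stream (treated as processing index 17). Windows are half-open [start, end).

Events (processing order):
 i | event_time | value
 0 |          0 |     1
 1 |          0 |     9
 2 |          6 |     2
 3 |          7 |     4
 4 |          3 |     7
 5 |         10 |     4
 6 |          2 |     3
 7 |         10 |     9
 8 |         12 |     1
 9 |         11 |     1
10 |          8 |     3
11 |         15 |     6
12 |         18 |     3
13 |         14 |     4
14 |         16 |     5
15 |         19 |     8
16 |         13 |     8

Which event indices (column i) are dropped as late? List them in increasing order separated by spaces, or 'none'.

6 16

i=0 t=0 v=1: → [0,3); WM=0
i=1 t=0 v=9: → [0,3); WM=0
i=2 t=6 v=2: → [6,9); WM=6; [0,3) fires=10
i=3 t=7 v=4: → [6,9); WM=7
i=4 t=3 v=7: → [3,6); WM=7; [3,6) fires=7
i=5 t=10 v=4: → [9,12); WM=10; [6,9) fires=6
i=6 t=2 v=3: DROP (t<10-4); WM=10
i=7 t=10 v=9: → [9,12); WM=10
i=8 t=12 v=1: → [12,15); WM=12; [9,12) fires=13
i=9 t=11 v=1: → [9,12); WM=12
i=10 t=8 v=3: → [6,9); WM=12
i=11 t=15 v=6: → [15,18); WM=15; [12,15) fires=1
i=12 t=18 v=3: → [18,21); WM=18; [15,18) fires=6
i=13 t=14 v=4: → [12,15); WM=18
i=14 t=16 v=5: → [15,18); WM=18
i=15 t=19 v=8: → [18,21); WM=19
i=16 t=13 v=8: DROP (t<19-4); WM=19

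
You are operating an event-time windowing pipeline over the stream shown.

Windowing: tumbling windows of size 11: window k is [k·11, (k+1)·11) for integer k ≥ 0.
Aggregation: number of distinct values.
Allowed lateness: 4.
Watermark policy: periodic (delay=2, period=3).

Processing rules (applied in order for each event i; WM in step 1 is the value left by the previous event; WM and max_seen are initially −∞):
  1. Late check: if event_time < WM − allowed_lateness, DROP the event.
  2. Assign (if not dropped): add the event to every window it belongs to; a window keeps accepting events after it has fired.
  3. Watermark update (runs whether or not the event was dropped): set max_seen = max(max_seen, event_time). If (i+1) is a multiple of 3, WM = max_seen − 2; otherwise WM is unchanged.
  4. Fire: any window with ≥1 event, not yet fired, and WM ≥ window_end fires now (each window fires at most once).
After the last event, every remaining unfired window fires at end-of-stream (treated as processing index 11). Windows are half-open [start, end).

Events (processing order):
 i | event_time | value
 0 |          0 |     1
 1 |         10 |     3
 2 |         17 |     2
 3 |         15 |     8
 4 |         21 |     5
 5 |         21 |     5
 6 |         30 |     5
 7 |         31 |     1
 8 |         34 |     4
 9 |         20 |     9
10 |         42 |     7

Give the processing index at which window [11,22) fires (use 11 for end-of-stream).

i=0 t=0 v=1: → [0,11); WM=−∞
i=1 t=10 v=3: → [0,11); WM=−∞
i=2 t=17 v=2: → [11,22); WM=15; [0,11) fires=2
i=3 t=15 v=8: → [11,22); WM=15
i=4 t=21 v=5: → [11,22); WM=15
i=5 t=21 v=5: → [11,22); WM=19
i=6 t=30 v=5: → [22,33); WM=19
i=7 t=31 v=1: → [22,33); WM=19
i=8 t=34 v=4: → [33,44); WM=32; [11,22) fires=3
i=9 t=20 v=9: DROP (t<32-4); WM=32
i=10 t=42 v=7: → [33,44); WM=32

8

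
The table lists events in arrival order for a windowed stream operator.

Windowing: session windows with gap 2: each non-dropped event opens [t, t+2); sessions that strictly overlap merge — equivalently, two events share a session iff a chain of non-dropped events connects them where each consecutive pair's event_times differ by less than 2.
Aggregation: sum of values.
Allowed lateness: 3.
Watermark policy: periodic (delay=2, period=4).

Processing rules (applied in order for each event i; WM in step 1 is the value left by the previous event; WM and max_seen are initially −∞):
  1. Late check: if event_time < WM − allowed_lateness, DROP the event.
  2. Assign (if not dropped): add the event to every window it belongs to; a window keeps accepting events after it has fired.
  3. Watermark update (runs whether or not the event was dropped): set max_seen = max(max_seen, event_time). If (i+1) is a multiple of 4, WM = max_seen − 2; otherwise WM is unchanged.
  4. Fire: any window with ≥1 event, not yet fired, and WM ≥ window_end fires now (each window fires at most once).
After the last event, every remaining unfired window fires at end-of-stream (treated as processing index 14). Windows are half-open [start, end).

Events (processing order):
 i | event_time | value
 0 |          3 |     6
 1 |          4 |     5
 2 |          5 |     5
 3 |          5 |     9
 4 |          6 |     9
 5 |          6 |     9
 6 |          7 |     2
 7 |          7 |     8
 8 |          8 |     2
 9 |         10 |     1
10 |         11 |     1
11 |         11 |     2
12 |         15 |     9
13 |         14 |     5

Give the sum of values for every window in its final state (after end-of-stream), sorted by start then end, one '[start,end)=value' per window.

[3,10)=55 [10,13)=4 [14,17)=14

i=0 t=3 v=6: → [3,5); WM=−∞
i=1 t=4 v=5: → [3,6); WM=−∞
i=2 t=5 v=5: → [3,7); WM=−∞
i=3 t=5 v=9: → [3,7); WM=3
i=4 t=6 v=9: → [3,8); WM=3
i=5 t=6 v=9: → [3,8); WM=3
i=6 t=7 v=2: → [3,9); WM=3
i=7 t=7 v=8: → [3,9); WM=5
i=8 t=8 v=2: → [3,10); WM=5
i=9 t=10 v=1: → [10,12); WM=5
i=10 t=11 v=1: → [10,13); WM=5
i=11 t=11 v=2: → [10,13); WM=9
i=12 t=15 v=9: → [15,17); WM=9
i=13 t=14 v=5: → [14,17); WM=9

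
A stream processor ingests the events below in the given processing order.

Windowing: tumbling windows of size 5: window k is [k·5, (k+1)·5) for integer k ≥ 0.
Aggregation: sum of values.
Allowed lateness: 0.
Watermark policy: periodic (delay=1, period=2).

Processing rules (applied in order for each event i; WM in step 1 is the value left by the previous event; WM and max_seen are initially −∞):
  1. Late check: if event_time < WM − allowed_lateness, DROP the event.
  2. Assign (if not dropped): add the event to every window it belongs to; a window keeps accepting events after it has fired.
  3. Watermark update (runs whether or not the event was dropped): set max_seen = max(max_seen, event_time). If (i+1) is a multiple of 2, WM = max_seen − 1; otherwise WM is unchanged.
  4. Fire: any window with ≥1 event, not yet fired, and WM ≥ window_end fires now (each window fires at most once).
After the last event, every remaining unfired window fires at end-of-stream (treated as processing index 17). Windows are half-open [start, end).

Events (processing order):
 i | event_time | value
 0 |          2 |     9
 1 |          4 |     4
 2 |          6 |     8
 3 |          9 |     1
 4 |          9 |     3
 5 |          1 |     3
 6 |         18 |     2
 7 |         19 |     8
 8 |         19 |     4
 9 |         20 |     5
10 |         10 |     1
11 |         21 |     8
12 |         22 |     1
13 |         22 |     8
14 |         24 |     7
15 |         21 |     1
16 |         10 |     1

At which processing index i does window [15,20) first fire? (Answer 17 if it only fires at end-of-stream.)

i=0 t=2 v=9: → [0,5); WM=−∞
i=1 t=4 v=4: → [0,5); WM=3
i=2 t=6 v=8: → [5,10); WM=3
i=3 t=9 v=1: → [5,10); WM=8; [0,5) fires=13
i=4 t=9 v=3: → [5,10); WM=8
i=5 t=1 v=3: DROP (t<8-0); WM=8
i=6 t=18 v=2: → [15,20); WM=8
i=7 t=19 v=8: → [15,20); WM=18; [5,10) fires=12
i=8 t=19 v=4: → [15,20); WM=18
i=9 t=20 v=5: → [20,25); WM=19
i=10 t=10 v=1: DROP (t<19-0); WM=19
i=11 t=21 v=8: → [20,25); WM=20; [15,20) fires=14
i=12 t=22 v=1: → [20,25); WM=20
i=13 t=22 v=8: → [20,25); WM=21
i=14 t=24 v=7: → [20,25); WM=21
i=15 t=21 v=1: → [20,25); WM=23
i=16 t=10 v=1: DROP (t<23-0); WM=23

11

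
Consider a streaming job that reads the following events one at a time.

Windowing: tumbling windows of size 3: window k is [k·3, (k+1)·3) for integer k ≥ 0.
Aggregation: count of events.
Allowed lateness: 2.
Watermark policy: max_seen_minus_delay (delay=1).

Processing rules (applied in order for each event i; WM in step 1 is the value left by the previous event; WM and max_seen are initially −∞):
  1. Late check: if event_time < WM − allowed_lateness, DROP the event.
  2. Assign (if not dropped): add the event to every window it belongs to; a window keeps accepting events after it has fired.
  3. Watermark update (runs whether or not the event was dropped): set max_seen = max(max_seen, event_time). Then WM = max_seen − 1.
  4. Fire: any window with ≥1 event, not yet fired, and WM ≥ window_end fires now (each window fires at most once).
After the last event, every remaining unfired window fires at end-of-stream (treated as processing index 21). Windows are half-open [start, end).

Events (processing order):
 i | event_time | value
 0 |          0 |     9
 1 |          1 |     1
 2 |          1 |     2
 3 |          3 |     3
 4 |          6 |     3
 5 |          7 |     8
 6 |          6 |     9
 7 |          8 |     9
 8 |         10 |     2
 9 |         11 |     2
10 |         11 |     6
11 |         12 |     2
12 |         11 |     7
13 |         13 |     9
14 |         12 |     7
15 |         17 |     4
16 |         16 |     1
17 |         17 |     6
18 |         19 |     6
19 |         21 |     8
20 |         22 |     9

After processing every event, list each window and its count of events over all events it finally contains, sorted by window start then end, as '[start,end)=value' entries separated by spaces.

i=0 t=0 v=9: → [0,3); WM=-1
i=1 t=1 v=1: → [0,3); WM=0
i=2 t=1 v=2: → [0,3); WM=0
i=3 t=3 v=3: → [3,6); WM=2
i=4 t=6 v=3: → [6,9); WM=5; [0,3) fires=3
i=5 t=7 v=8: → [6,9); WM=6; [3,6) fires=1
i=6 t=6 v=9: → [6,9); WM=6
i=7 t=8 v=9: → [6,9); WM=7
i=8 t=10 v=2: → [9,12); WM=9; [6,9) fires=4
i=9 t=11 v=2: → [9,12); WM=10
i=10 t=11 v=6: → [9,12); WM=10
i=11 t=12 v=2: → [12,15); WM=11
i=12 t=11 v=7: → [9,12); WM=11
i=13 t=13 v=9: → [12,15); WM=12; [9,12) fires=4
i=14 t=12 v=7: → [12,15); WM=12
i=15 t=17 v=4: → [15,18); WM=16; [12,15) fires=3
i=16 t=16 v=1: → [15,18); WM=16
i=17 t=17 v=6: → [15,18); WM=16
i=18 t=19 v=6: → [18,21); WM=18; [15,18) fires=3
i=19 t=21 v=8: → [21,24); WM=20
i=20 t=22 v=9: → [21,24); WM=21; [18,21) fires=1

[0,3)=3 [3,6)=1 [6,9)=4 [9,12)=4 [12,15)=3 [15,18)=3 [18,21)=1 [21,24)=2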